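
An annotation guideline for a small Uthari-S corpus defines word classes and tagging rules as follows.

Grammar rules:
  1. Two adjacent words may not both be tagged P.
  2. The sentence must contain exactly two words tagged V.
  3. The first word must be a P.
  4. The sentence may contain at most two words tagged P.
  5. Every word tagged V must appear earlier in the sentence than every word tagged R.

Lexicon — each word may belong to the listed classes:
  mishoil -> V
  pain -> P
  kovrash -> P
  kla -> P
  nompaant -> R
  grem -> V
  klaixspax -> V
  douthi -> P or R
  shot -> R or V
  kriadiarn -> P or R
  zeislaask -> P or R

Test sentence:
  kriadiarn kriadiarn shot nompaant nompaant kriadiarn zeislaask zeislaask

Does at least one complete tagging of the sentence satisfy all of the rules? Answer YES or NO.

Candidates per position — 1:kriadiarn {P,R}; 2:kriadiarn {P,R}; 3:shot {R,V}; 4:nompaant {R}; 5:nompaant {R}; 6:kriadiarn {P,R}; 7:zeislaask {P,R}; 8:zeislaask {P,R}.
Rule 2 cannot be satisfied by any choice of tags from the lexicon.
So there is no consistent tagging.

NO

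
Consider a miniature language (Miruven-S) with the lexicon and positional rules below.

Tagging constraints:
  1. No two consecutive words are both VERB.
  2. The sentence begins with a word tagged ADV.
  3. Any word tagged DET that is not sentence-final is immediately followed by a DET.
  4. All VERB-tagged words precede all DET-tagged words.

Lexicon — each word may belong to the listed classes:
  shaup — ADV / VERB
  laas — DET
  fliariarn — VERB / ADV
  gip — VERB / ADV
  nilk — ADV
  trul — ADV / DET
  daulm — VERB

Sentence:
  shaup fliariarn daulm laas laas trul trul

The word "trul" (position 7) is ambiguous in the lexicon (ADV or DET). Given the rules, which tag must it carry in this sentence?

DET

Candidates per position — 1:shaup {ADV,VERB}; 2:fliariarn {VERB,ADV}; 3:daulm {VERB}; 4:laas {DET}; 5:laas {DET}; 6:trul {ADV,DET}; 7:trul {ADV,DET}.
At position 1, choosing VERB makes rule 2 impossible to satisfy; hence ADV.
At position 2, choosing VERB makes rule 1 impossible to satisfy; hence ADV.
At position 6, choosing ADV makes rule 3 impossible to satisfy; hence DET.
At position 7, choosing ADV makes rule 3 impossible to satisfy; hence DET.
The only consistent sequence is: ADV ADV VERB DET DET DET DET.
Rule-by-rule: rule 1 ✓; rule 2 ✓; rule 3 ✓; rule 4 ✓.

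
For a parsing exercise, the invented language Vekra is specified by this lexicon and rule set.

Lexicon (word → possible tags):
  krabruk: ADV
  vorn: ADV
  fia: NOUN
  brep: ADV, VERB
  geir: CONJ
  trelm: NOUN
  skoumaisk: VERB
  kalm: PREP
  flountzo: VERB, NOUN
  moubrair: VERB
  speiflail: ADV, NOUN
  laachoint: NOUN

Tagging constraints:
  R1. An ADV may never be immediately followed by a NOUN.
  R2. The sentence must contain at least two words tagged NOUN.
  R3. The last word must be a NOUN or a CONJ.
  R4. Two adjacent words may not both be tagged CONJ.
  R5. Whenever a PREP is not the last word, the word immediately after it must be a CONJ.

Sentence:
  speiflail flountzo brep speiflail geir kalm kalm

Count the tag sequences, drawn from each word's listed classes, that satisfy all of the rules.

Candidates per position — 1:speiflail {ADV,NOUN}; 2:flountzo {VERB,NOUN}; 3:brep {ADV,VERB}; 4:speiflail {ADV,NOUN}; 5:geir {CONJ}; 6:kalm {PREP}; 7:kalm {PREP}.
There are 16 candidate sequences in total.
Rule 3 cannot be satisfied by any choice of tags from the lexicon.
So there is no consistent tagging.
Count = 0.

0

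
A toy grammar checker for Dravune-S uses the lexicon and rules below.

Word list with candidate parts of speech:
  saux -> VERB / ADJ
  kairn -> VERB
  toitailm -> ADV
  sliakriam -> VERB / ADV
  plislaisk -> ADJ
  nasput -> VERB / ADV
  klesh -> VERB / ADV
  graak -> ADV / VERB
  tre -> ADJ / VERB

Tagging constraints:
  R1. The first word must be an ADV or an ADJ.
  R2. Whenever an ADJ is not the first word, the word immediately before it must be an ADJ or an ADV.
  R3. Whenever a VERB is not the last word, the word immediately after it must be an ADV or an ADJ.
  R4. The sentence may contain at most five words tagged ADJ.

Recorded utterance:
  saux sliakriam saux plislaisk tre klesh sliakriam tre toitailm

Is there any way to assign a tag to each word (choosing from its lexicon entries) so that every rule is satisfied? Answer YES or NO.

YES

Candidates per position — 1:saux {VERB,ADJ}; 2:sliakriam {VERB,ADV}; 3:saux {VERB,ADJ}; 4:plislaisk {ADJ}; 5:tre {ADJ,VERB}; 6:klesh {VERB,ADV}; 7:sliakriam {VERB,ADV}; 8:tre {ADJ,VERB}; 9:toitailm {ADV}.
One satisfying assignment: ADJ ADV ADJ ADJ VERB ADV ADV ADJ ADV.
Rule-by-rule: rule 1 holds; rule 2 holds; rule 3 holds; rule 4 holds.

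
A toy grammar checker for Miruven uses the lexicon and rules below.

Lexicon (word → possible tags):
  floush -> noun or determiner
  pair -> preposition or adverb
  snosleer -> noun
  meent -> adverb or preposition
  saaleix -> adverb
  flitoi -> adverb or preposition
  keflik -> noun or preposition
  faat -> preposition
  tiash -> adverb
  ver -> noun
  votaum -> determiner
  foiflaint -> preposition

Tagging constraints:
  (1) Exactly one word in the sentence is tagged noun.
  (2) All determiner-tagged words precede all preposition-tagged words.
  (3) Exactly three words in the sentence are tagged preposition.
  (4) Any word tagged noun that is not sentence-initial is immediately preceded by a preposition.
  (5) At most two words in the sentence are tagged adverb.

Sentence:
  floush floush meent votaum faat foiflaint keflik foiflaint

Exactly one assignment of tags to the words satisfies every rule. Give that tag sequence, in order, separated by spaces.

determiner determiner adverb determiner preposition preposition noun preposition

Candidates per position — 1:floush {noun,determiner}; 2:floush {noun,determiner}; 3:meent {adverb,preposition}; 4:votaum {determiner}; 5:faat {preposition}; 6:foiflaint {preposition}; 7:keflik {noun,preposition}; 8:foiflaint {preposition}.
Word 2 cannot be noun — rule 4 would then fail for every completion. It is determiner.
Word 3 cannot be preposition — rule 2 would then fail for every completion. It is adverb.
Word 7 cannot be preposition — rule 3 would then fail for every completion. It is noun.
Word 1 cannot be noun — rule 1 would then fail for every completion. It is determiner.
The only consistent sequence is: determiner determiner adverb determiner preposition preposition noun preposition.
Check: rule 1 ✓; rule 2 ✓; rule 3 ✓; rule 4 ✓; rule 5 ✓.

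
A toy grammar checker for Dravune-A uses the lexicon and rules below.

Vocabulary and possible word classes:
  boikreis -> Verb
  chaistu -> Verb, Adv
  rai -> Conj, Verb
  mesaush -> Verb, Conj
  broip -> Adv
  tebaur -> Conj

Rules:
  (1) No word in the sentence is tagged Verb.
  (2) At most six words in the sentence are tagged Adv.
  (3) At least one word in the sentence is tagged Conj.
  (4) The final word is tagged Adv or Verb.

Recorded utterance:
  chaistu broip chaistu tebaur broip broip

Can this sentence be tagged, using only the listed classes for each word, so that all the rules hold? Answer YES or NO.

Candidates per position — 1:chaistu {Verb,Adv}; 2:broip {Adv}; 3:chaistu {Verb,Adv}; 4:tebaur {Conj}; 5:broip {Adv}; 6:broip {Adv}.
One satisfying assignment: Adv Adv Adv Conj Adv Adv.
Check: rule 1 satisfied; rule 2 satisfied; rule 3 satisfied; rule 4 satisfied.

YES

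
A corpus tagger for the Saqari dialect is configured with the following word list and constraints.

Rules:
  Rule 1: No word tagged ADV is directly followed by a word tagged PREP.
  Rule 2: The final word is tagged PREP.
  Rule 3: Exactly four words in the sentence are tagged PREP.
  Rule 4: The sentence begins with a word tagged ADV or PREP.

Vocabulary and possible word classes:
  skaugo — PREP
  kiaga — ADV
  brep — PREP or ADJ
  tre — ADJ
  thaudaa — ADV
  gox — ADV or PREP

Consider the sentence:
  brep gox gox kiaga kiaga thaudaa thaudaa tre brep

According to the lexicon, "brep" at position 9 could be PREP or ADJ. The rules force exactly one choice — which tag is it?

Candidates per position — 1:brep {PREP,ADJ}; 2:gox {ADV,PREP}; 3:gox {ADV,PREP}; 4:kiaga {ADV}; 5:kiaga {ADV}; 6:thaudaa {ADV}; 7:thaudaa {ADV}; 8:tre {ADJ}; 9:brep {PREP,ADJ}.
If word 1 were ADJ, no tagging could satisfy rule 3; so word 1 is PREP.
If word 2 were ADV, no tagging could satisfy rule 3; so word 2 is PREP.
If word 3 were ADV, no tagging could satisfy rule 3; so word 3 is PREP.
If word 9 were ADJ, no tagging could satisfy rule 2; so word 9 is PREP.
The only consistent sequence is: PREP PREP PREP ADV ADV ADV ADV ADJ PREP.
Rule-by-rule: rule 1 holds; rule 2 holds; rule 3 holds; rule 4 holds.

PREP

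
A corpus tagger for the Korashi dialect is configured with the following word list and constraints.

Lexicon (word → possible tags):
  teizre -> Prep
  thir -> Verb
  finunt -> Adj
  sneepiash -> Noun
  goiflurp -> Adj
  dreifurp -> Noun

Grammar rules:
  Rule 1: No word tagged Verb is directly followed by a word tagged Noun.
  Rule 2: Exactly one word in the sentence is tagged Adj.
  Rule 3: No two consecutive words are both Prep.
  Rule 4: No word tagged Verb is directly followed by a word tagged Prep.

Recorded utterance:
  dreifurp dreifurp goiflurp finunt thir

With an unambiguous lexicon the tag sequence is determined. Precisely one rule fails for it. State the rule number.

Fixed tagging: Noun Noun Adj Adj Verb.
Applying the rules: R1 ✓, R2 ✗, R3 ✓, R4 ✓.
Only rule 2 fails.

2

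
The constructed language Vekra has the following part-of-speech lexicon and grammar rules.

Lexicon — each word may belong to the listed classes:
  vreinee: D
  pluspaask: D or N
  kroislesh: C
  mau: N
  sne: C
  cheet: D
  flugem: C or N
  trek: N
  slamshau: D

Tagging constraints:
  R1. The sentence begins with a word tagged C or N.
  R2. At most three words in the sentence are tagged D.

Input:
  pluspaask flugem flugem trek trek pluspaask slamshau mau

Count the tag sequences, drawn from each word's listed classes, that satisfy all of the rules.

8

Candidates per position — 1:pluspaask {D,N}; 2:flugem {C,N}; 3:flugem {C,N}; 4:trek {N}; 5:trek {N}; 6:pluspaask {D,N}; 7:slamshau {D}; 8:mau {N}.
There are 16 candidate sequences in total.
Checking each against the rules leaves 8 sequences.
Count = 8.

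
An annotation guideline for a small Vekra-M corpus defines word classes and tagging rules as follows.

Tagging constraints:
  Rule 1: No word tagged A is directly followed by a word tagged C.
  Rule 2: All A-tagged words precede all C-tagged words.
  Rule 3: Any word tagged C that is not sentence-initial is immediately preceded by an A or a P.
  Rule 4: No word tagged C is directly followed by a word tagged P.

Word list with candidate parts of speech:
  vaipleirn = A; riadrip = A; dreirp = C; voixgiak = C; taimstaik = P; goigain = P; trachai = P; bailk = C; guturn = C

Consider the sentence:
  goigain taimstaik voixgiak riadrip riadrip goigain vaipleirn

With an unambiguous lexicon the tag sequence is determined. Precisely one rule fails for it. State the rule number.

Fixed tagging: P P C A A P A.
Applying the rules: R1 holds, R2 violated, R3 holds, R4 holds.
Only rule 2 fails.

2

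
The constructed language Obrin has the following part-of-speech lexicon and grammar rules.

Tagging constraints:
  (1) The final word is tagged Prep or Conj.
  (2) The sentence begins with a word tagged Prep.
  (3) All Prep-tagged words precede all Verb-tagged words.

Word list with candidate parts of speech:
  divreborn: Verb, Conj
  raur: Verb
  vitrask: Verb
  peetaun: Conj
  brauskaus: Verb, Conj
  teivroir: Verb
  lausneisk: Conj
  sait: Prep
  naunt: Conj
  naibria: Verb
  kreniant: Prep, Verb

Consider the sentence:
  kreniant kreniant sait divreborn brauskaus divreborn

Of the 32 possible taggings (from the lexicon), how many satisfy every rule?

4

Candidates per position — 1:kreniant {Prep,Verb}; 2:kreniant {Prep,Verb}; 3:sait {Prep}; 4:divreborn {Verb,Conj}; 5:brauskaus {Verb,Conj}; 6:divreborn {Verb,Conj}.
There are 32 candidate sequences in total.
The sequences that satisfy every rule: Prep Prep Prep Verb Verb Conj; Prep Prep Prep Verb Conj Conj; Prep Prep Prep Conj Verb Conj; Prep Prep Prep Conj Conj Conj.
Count = 4.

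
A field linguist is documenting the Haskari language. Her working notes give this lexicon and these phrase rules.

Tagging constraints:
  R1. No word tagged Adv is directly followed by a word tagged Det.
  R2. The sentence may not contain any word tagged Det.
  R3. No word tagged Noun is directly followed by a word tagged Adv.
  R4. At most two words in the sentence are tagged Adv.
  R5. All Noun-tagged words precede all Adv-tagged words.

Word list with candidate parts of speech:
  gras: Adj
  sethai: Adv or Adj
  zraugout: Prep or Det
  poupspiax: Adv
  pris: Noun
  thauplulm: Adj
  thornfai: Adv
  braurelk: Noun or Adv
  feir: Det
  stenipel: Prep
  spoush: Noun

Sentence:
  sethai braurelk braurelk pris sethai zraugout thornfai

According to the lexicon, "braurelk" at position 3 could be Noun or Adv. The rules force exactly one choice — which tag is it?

Candidates per position — 1:sethai {Adv,Adj}; 2:braurelk {Noun,Adv}; 3:braurelk {Noun,Adv}; 4:pris {Noun}; 5:sethai {Adv,Adj}; 6:zraugout {Prep,Det}; 7:thornfai {Adv}.
Word 1 cannot be Adv — rule 5 would then fail for every completion. It is Adj.
Word 2 cannot be Adv — rule 5 would then fail for every completion. It is Noun.
Word 3 cannot be Adv — rule 3 would then fail for every completion. It is Noun.
Word 5 cannot be Adv — rule 3 would then fail for every completion. It is Adj.
Word 6 cannot be Det — rule 2 would then fail for every completion. It is Prep.
So the tagging must be: Adj Noun Noun Noun Adj Prep Adv.
Check: rule 1 holds; rule 2 holds; rule 3 holds; rule 4 holds; rule 5 holds.

Noun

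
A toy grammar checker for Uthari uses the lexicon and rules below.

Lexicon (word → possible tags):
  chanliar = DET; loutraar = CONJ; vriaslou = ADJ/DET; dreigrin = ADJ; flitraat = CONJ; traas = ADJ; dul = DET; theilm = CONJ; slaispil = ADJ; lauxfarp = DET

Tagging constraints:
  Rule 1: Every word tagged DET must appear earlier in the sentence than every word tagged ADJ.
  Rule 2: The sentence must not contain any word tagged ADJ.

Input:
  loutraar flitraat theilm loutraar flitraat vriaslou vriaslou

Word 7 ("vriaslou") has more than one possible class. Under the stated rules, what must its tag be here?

Candidates per position — 1:loutraar {CONJ}; 2:flitraat {CONJ}; 3:theilm {CONJ}; 4:loutraar {CONJ}; 5:flitraat {CONJ}; 6:vriaslou {ADJ,DET}; 7:vriaslou {ADJ,DET}.
At position 6, choosing ADJ makes rule 2 impossible to satisfy; hence DET.
At position 7, choosing ADJ makes rule 2 impossible to satisfy; hence DET.
The only consistent sequence is: CONJ CONJ CONJ CONJ CONJ DET DET.
Checking: rule 1 ok; rule 2 ok.

DET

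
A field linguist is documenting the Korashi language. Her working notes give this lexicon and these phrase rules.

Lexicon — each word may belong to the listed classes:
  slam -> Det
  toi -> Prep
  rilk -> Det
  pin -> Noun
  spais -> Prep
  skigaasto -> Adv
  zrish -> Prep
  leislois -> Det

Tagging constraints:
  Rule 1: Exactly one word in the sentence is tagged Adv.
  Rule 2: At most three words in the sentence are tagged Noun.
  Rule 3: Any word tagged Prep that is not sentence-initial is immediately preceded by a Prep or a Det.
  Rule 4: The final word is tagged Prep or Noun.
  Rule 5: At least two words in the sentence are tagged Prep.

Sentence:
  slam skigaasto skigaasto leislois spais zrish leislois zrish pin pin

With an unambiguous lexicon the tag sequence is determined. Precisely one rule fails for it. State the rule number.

Fixed tagging: Det Adv Adv Det Prep Prep Det Prep Noun Noun.
Applying the rules: R1 ✗, R2 ✓, R3 ✓, R4 ✓, R5 ✓.
Only rule 1 fails.

1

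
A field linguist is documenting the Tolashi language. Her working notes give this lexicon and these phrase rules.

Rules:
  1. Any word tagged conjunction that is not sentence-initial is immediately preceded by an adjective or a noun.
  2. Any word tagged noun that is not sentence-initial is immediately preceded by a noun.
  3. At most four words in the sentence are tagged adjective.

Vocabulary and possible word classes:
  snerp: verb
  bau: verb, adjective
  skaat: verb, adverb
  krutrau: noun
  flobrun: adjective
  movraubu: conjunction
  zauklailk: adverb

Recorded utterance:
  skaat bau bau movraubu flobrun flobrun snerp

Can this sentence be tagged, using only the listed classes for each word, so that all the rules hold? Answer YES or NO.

YES

Candidates per position — 1:skaat {verb,adverb}; 2:bau {verb,adjective}; 3:bau {verb,adjective}; 4:movraubu {conjunction}; 5:flobrun {adjective}; 6:flobrun {adjective}; 7:snerp {verb}.
One satisfying assignment: adverb adjective adjective conjunction adjective adjective verb.
Verifying each rule — rule 1 holds; rule 2 holds; rule 3 holds.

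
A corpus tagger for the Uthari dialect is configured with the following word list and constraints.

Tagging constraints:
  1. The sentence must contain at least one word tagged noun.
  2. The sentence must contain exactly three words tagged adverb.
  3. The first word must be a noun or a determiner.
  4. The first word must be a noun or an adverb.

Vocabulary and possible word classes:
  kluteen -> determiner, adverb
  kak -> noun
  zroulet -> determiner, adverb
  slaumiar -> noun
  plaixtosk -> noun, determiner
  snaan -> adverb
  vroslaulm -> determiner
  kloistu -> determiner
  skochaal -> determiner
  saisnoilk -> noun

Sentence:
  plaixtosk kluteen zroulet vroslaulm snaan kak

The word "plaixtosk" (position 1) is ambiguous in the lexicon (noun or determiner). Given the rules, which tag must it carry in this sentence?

noun

Candidates per position — 1:plaixtosk {noun,determiner}; 2:kluteen {determiner,adverb}; 3:zroulet {determiner,adverb}; 4:vroslaulm {determiner}; 5:snaan {adverb}; 6:kak {noun}.
Word 1 cannot be determiner — rule 4 would then fail for every completion. It is noun.
Word 2 cannot be determiner — rule 2 would then fail for every completion. It is adverb.
Word 3 cannot be determiner — rule 2 would then fail for every completion. It is adverb.
So the tagging must be: noun adverb adverb determiner adverb noun.
Check: rule 1 ok; rule 2 ok; rule 3 ok; rule 4 ok.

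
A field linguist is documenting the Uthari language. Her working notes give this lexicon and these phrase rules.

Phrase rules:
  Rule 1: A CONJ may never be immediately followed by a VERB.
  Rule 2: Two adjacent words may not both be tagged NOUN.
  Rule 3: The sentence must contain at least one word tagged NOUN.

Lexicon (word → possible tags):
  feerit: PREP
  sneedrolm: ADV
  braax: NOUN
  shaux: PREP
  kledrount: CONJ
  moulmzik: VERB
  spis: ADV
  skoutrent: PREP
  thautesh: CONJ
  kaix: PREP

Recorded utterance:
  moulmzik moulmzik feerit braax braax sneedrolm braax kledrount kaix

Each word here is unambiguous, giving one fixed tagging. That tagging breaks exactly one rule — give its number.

Fixed tagging: VERB VERB PREP NOUN NOUN ADV NOUN CONJ PREP.
Rule check: R1 ok, R2 fails, R3 ok.
Only rule 2 fails.

2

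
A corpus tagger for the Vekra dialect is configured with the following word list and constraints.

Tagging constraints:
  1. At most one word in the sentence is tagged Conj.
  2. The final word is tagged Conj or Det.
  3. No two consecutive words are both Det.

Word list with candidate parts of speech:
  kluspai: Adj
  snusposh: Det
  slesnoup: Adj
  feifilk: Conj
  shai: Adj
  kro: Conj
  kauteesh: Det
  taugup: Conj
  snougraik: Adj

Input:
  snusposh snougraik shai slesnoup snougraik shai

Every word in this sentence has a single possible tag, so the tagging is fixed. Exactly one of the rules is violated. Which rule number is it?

2

Fixed tagging: Det Adj Adj Adj Adj Adj.
Applying the rules: R1 holds, R2 violated, R3 holds.
Only rule 2 fails.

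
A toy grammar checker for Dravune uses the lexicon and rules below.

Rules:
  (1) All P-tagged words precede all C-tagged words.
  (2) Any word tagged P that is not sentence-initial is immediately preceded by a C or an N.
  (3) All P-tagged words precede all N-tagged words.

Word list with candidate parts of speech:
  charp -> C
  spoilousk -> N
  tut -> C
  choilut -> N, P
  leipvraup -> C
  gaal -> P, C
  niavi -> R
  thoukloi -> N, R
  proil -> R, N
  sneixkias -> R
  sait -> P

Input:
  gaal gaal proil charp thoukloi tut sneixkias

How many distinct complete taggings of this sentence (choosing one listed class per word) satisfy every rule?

Candidates per position — 1:gaal {P,C}; 2:gaal {P,C}; 3:proil {R,N}; 4:charp {C}; 5:thoukloi {N,R}; 6:tut {C}; 7:sneixkias {R}.
There are 16 candidate sequences in total.
Checking each against the rules leaves 8 sequences.
Count = 8.

8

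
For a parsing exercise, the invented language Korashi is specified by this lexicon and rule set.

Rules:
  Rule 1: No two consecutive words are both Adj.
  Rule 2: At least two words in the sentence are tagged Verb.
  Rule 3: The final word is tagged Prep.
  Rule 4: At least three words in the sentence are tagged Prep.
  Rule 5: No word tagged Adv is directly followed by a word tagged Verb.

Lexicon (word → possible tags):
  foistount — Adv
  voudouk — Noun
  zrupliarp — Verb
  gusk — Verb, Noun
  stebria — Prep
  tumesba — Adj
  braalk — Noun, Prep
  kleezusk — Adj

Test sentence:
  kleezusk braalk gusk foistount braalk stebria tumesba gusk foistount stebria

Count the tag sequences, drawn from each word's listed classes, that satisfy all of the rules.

3

Candidates per position — 1:kleezusk {Adj}; 2:braalk {Noun,Prep}; 3:gusk {Verb,Noun}; 4:foistount {Adv}; 5:braalk {Noun,Prep}; 6:stebria {Prep}; 7:tumesba {Adj}; 8:gusk {Verb,Noun}; 9:foistount {Adv}; 10:stebria {Prep}.
There are 16 candidate sequences in total.
The sequences that satisfy every rule: Adj Noun Verb Adv Prep Prep Adj Verb Adv Prep; Adj Prep Verb Adv Noun Prep Adj Verb Adv Prep; Adj Prep Verb Adv Prep Prep Adj Verb Adv Prep.
Count = 3.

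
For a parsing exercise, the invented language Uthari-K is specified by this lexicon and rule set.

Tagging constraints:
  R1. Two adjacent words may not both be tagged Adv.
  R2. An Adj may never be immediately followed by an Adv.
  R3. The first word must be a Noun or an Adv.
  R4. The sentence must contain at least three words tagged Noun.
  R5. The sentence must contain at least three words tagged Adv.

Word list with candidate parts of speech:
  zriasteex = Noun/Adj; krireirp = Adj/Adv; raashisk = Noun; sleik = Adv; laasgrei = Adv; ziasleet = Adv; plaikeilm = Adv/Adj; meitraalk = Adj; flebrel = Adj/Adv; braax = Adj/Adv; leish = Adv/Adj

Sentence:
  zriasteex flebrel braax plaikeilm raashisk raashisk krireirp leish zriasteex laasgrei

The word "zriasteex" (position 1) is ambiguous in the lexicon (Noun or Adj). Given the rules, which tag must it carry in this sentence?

Candidates per position — 1:zriasteex {Noun,Adj}; 2:flebrel {Adj,Adv}; 3:braax {Adj,Adv}; 4:plaikeilm {Adv,Adj}; 5:raashisk {Noun}; 6:raashisk {Noun}; 7:krireirp {Adj,Adv}; 8:leish {Adv,Adj}; 9:zriasteex {Noun,Adj}; 10:laasgrei {Adv}.
If word 1 were Adj, no tagging could satisfy rule 3; so word 1 is Noun.
If word 9 were Adj, no tagging could satisfy rule 2; so word 9 is Noun.
The remaining ambiguous positions (2, 3, 4, 7, 8) are resolved jointly — only one combination satisfies every rule.
That leaves exactly one tagging: Noun Adv Adj Adj Noun Noun Adv Adj Noun Adv.
Verifying each rule — rule 1 satisfied; rule 2 satisfied; rule 3 satisfied; rule 4 satisfied; rule 5 satisfied.

Noun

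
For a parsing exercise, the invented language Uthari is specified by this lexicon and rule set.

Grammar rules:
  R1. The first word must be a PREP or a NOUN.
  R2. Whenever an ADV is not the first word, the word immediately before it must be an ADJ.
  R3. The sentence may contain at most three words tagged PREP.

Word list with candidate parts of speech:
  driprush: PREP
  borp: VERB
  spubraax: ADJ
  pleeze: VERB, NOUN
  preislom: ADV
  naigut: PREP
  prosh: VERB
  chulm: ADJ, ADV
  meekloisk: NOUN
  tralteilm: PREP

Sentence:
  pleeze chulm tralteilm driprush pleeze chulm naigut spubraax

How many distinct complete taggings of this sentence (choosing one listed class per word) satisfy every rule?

2

Candidates per position — 1:pleeze {VERB,NOUN}; 2:chulm {ADJ,ADV}; 3:tralteilm {PREP}; 4:driprush {PREP}; 5:pleeze {VERB,NOUN}; 6:chulm {ADJ,ADV}; 7:naigut {PREP}; 8:spubraax {ADJ}.
There are 16 candidate sequences in total.
The sequences that satisfy every rule: NOUN ADJ PREP PREP VERB ADJ PREP ADJ; NOUN ADJ PREP PREP NOUN ADJ PREP ADJ.
Count = 2.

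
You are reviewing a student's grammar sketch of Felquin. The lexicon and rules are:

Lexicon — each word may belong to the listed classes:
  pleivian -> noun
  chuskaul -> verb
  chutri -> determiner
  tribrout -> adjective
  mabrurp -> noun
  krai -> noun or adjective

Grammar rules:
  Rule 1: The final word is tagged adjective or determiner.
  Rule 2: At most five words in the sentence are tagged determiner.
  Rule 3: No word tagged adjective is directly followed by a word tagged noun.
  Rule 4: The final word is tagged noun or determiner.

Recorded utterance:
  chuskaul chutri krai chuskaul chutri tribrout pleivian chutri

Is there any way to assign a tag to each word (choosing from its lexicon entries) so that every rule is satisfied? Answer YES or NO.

Candidates per position — 1:chuskaul {verb}; 2:chutri {determiner}; 3:krai {noun,adjective}; 4:chuskaul {verb}; 5:chutri {determiner}; 6:tribrout {adjective}; 7:pleivian {noun}; 8:chutri {determiner}.
Rule 3 cannot be satisfied by any choice of tags from the lexicon.
So there is no consistent tagging.

NO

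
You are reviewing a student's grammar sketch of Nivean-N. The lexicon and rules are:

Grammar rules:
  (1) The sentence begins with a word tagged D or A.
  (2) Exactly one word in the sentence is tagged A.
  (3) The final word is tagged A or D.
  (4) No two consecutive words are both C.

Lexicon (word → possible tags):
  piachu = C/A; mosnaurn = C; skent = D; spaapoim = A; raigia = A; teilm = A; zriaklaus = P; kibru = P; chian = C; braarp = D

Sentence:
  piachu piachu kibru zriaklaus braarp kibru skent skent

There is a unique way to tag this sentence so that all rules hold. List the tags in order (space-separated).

A C P P D P D D

Candidates per position — 1:piachu {C,A}; 2:piachu {C,A}; 3:kibru {P}; 4:zriaklaus {P}; 5:braarp {D}; 6:kibru {P}; 7:skent {D}; 8:skent {D}.
Position 1: tagging it C would leave rule 1 unsatisfiable, so it must be A.
Position 2: tagging it A would leave rule 2 unsatisfiable, so it must be C.
The only consistent sequence is: A C P P D P D D.
Rule-by-rule: rule 1 ✓; rule 2 ✓; rule 3 ✓; rule 4 ✓.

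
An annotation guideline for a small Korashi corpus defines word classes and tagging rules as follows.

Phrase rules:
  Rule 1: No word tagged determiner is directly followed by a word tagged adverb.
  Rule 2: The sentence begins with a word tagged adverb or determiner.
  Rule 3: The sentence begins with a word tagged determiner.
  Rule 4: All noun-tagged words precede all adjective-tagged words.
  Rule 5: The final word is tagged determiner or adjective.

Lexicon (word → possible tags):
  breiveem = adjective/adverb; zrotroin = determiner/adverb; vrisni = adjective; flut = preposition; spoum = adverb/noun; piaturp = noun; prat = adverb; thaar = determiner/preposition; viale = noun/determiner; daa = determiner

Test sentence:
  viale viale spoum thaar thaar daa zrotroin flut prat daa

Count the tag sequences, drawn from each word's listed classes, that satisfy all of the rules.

Candidates per position — 1:viale {noun,determiner}; 2:viale {noun,determiner}; 3:spoum {adverb,noun}; 4:thaar {determiner,preposition}; 5:thaar {determiner,preposition}; 6:daa {determiner}; 7:zrotroin {determiner,adverb}; 8:flut {preposition}; 9:prat {adverb}; 10:daa {determiner}.
There are 64 candidate sequences in total.
Checking each against the rules leaves 12 sequences.
Count = 12.

12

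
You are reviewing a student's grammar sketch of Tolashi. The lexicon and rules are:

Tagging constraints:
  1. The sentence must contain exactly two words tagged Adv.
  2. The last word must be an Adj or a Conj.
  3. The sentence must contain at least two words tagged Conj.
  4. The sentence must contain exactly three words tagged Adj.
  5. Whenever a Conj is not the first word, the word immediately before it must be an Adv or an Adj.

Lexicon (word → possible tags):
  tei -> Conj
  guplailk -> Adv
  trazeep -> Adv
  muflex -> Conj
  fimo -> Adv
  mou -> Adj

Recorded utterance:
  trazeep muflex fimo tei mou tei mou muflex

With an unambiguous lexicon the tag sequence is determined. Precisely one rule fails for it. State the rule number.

4

Fixed tagging: Adv Conj Adv Conj Adj Conj Adj Conj.
Rule check: R1 holds, R2 holds, R3 holds, R4 violated, R5 holds.
Only rule 4 fails.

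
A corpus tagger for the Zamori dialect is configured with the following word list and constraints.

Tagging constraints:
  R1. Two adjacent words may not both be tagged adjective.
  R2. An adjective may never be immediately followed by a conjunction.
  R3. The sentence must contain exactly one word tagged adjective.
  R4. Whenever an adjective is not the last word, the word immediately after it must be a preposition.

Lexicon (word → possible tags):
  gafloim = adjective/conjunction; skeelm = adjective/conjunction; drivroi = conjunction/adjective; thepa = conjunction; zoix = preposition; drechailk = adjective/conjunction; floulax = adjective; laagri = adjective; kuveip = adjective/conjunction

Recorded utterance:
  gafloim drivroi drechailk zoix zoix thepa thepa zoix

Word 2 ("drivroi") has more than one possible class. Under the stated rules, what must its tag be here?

Candidates per position — 1:gafloim {adjective,conjunction}; 2:drivroi {conjunction,adjective}; 3:drechailk {adjective,conjunction}; 4:zoix {preposition}; 5:zoix {preposition}; 6:thepa {conjunction}; 7:thepa {conjunction}; 8:zoix {preposition}.
Position 1: tagging it adjective would leave rule 4 unsatisfiable, so it must be conjunction.
Position 2: tagging it adjective would leave rule 4 unsatisfiable, so it must be conjunction.
Position 3: tagging it conjunction would leave rule 3 unsatisfiable, so it must be adjective.
The only consistent sequence is: conjunction conjunction adjective preposition preposition conjunction conjunction preposition.
Verifying each rule — rule 1 satisfied; rule 2 satisfied; rule 3 satisfied; rule 4 satisfied.

conjunction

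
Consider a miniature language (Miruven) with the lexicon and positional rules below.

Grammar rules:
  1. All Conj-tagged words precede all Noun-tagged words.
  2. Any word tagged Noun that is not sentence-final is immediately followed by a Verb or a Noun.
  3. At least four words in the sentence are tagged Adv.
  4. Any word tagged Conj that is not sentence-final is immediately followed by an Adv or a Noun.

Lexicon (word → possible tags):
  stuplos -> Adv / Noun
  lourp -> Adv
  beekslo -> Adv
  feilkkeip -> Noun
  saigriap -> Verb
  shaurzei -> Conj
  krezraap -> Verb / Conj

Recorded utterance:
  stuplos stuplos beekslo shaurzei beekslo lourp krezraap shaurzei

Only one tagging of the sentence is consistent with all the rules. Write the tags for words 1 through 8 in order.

Adv Adv Adv Conj Adv Adv Verb Conj

Candidates per position — 1:stuplos {Adv,Noun}; 2:stuplos {Adv,Noun}; 3:beekslo {Adv}; 4:shaurzei {Conj}; 5:beekslo {Adv}; 6:lourp {Adv}; 7:krezraap {Verb,Conj}; 8:shaurzei {Conj}.
At position 1, choosing Noun makes rule 1 impossible to satisfy; hence Adv.
At position 2, choosing Noun makes rule 1 impossible to satisfy; hence Adv.
At position 7, choosing Conj makes rule 4 impossible to satisfy; hence Verb.
The only consistent sequence is: Adv Adv Adv Conj Adv Adv Verb Conj.
Checking: rule 1 holds; rule 2 holds; rule 3 holds; rule 4 holds.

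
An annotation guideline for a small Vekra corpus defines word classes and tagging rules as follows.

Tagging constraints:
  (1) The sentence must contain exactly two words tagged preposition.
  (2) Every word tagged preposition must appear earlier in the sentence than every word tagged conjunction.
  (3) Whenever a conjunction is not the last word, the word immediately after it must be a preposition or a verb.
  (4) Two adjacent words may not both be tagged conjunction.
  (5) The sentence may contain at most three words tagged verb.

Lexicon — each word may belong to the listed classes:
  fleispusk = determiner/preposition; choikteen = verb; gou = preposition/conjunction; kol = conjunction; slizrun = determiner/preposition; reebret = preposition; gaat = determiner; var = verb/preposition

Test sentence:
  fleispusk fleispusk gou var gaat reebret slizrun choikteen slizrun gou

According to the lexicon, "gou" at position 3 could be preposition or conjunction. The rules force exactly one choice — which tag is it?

Candidates per position — 1:fleispusk {determiner,preposition}; 2:fleispusk {determiner,preposition}; 3:gou {preposition,conjunction}; 4:var {verb,preposition}; 5:gaat {determiner}; 6:reebret {preposition}; 7:slizrun {determiner,preposition}; 8:choikteen {verb}; 9:slizrun {determiner,preposition}; 10:gou {preposition,conjunction}.
Word 3 cannot be conjunction — rule 2 would then fail for every completion. It is preposition.
Word 4 cannot be preposition — rule 1 would then fail for every completion. It is verb.
Word 7 cannot be preposition — rule 1 would then fail for every completion. It is determiner.
Word 9 cannot be preposition — rule 1 would then fail for every completion. It is determiner.
Word 10 cannot be preposition — rule 1 would then fail for every completion. It is conjunction.
Word 1 cannot be preposition — rule 1 would then fail for every completion. It is determiner.
Word 2 cannot be preposition — rule 1 would then fail for every completion. It is determiner.
The unique satisfying tagging is: determiner determiner preposition verb determiner preposition determiner verb determiner conjunction.
Rule-by-rule: rule 1 satisfied; rule 2 satisfied; rule 3 satisfied; rule 4 satisfied; rule 5 satisfied.

preposition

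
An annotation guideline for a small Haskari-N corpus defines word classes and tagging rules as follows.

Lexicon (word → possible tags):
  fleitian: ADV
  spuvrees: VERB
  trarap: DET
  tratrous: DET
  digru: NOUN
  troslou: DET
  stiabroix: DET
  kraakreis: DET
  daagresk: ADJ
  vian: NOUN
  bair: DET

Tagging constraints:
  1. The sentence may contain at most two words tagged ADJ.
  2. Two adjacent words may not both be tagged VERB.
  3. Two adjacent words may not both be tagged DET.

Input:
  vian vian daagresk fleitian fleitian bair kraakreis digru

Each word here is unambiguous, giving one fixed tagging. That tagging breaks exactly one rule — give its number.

3

Fixed tagging: NOUN NOUN ADJ ADV ADV DET DET NOUN.
Rule check: R1 ✓, R2 ✓, R3 ✗.
Only rule 3 fails.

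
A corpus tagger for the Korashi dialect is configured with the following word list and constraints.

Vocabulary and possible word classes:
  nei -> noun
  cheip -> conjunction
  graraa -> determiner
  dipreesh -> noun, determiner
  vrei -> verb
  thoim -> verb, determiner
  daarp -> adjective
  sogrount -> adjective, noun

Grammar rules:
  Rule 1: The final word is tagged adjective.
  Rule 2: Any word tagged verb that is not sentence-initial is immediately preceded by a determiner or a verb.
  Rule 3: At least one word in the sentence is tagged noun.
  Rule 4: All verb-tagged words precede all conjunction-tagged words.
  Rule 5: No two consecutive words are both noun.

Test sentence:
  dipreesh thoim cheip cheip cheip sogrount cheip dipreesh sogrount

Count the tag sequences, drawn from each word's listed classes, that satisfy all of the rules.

10

Candidates per position — 1:dipreesh {noun,determiner}; 2:thoim {verb,determiner}; 3:cheip {conjunction}; 4:cheip {conjunction}; 5:cheip {conjunction}; 6:sogrount {adjective,noun}; 7:cheip {conjunction}; 8:dipreesh {noun,determiner}; 9:sogrount {adjective,noun}.
There are 32 candidate sequences in total.
Checking each against the rules leaves 10 sequences.
Count = 10.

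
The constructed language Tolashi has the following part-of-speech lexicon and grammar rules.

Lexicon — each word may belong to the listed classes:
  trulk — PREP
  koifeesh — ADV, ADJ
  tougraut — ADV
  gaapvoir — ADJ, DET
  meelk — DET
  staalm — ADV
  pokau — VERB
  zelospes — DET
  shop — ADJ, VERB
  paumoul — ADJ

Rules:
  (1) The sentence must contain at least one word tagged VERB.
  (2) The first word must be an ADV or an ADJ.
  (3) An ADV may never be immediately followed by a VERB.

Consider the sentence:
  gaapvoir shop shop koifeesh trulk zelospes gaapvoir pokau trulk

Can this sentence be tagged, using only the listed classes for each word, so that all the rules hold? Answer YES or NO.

YES

Candidates per position — 1:gaapvoir {ADJ,DET}; 2:shop {ADJ,VERB}; 3:shop {ADJ,VERB}; 4:koifeesh {ADV,ADJ}; 5:trulk {PREP}; 6:zelospes {DET}; 7:gaapvoir {ADJ,DET}; 8:pokau {VERB}; 9:trulk {PREP}.
One satisfying assignment: ADJ ADJ ADJ ADJ PREP DET ADJ VERB PREP.
Verifying each rule — rule 1 ✓; rule 2 ✓; rule 3 ✓.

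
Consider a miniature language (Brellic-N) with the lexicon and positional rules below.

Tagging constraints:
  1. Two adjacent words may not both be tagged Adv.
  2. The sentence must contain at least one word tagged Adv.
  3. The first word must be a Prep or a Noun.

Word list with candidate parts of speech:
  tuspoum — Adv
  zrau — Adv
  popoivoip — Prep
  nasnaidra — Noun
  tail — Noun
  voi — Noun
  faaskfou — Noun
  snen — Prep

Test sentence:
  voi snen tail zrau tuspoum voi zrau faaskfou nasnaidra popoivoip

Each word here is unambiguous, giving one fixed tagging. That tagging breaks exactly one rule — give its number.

1

Fixed tagging: Noun Prep Noun Adv Adv Noun Adv Noun Noun Prep.
Rule check: R1 ✗, R2 ✓, R3 ✓.
Only rule 1 fails.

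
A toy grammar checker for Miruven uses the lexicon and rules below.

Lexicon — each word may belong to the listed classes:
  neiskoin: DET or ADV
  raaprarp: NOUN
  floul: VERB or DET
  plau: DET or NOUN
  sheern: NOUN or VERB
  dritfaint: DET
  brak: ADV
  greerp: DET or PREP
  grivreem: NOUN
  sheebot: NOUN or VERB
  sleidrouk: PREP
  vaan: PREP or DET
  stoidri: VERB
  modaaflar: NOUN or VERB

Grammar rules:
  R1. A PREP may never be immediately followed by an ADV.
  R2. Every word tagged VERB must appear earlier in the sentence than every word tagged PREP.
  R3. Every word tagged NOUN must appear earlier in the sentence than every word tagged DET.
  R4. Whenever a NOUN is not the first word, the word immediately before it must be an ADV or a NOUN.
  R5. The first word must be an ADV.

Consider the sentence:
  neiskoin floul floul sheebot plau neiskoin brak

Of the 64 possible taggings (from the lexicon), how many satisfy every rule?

Candidates per position — 1:neiskoin {DET,ADV}; 2:floul {VERB,DET}; 3:floul {VERB,DET}; 4:sheebot {NOUN,VERB}; 5:plau {DET,NOUN}; 6:neiskoin {DET,ADV}; 7:brak {ADV}.
There are 64 candidate sequences in total.
Checking each against the rules leaves 8 sequences.
Count = 8.

8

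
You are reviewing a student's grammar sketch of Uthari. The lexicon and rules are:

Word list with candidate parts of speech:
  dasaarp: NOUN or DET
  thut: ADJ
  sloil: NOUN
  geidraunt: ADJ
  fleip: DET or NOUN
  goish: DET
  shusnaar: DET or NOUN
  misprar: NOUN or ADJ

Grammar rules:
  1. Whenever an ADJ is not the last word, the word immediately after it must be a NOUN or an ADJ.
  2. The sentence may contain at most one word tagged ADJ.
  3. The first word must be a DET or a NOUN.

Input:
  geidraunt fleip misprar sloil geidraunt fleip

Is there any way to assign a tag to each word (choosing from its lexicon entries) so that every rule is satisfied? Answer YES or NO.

Candidates per position — 1:geidraunt {ADJ}; 2:fleip {DET,NOUN}; 3:misprar {NOUN,ADJ}; 4:sloil {NOUN}; 5:geidraunt {ADJ}; 6:fleip {DET,NOUN}.
Rule 2 cannot be satisfied by any choice of tags from the lexicon.
So there is no consistent tagging.

NO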